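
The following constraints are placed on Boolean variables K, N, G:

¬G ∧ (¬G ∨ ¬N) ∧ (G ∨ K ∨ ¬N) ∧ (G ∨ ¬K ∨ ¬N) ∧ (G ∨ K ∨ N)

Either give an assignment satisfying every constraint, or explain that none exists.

K: True, N: False, G: False

Unit clause (¬G) forces G = False.
Try K = False:
  (G ∨ K ∨ ¬N) forces N = False.
  clause (G ∨ K ∨ N) is falsified — backtrack.
So K = True.
  then (G ∨ ¬K ∨ ¬N) forces N = False.
Check each clause:
  (¬G): ¬G holds.
  (¬G ∨ ¬N): ¬G holds.
  (G ∨ K ∨ ¬N): K holds.
  (G ∨ ¬K ∨ ¬N): ¬N holds.
  (G ∨ K ∨ N): K holds.
All clauses satisfied.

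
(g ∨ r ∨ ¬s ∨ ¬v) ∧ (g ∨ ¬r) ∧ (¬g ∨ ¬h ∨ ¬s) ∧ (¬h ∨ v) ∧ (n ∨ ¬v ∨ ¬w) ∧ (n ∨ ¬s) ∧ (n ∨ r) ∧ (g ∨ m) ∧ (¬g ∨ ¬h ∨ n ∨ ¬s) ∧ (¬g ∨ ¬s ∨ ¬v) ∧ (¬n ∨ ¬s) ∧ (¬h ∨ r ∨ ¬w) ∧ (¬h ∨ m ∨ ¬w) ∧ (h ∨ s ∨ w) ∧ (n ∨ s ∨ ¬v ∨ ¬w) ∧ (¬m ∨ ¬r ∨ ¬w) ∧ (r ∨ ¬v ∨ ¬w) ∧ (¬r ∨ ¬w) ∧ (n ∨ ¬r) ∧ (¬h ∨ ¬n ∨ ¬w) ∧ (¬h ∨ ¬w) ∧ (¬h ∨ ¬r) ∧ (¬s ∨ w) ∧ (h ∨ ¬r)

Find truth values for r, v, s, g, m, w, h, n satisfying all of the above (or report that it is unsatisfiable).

r = False, v = True, s = False, g = True, m = True, w = False, h = True, n = True

Set r = False.
  then (n ∨ r) forces n = True.
  then (¬n ∨ ¬s) forces s = False.
Set v = True.
  then (r ∨ ¬v ∨ ¬w) forces w = False.
  then (h ∨ s ∨ w) forces h = True.
Set g = True.
Set m = True.
All clauses satisfied.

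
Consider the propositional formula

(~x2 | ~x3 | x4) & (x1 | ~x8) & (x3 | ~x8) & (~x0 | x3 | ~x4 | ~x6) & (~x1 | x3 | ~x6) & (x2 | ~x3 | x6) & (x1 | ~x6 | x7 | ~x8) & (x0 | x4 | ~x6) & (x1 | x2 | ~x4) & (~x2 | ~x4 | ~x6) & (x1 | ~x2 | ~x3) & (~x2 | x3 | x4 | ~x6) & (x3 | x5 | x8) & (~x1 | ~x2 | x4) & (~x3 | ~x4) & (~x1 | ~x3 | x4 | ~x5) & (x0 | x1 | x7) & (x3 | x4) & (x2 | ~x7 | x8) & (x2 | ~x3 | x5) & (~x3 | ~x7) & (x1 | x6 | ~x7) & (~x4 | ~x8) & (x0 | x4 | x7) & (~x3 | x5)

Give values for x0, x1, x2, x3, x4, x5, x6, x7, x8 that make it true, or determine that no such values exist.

x0=T, x1=F, x2=F, x3=T, x4=F, x5=T, x6=T, x7=F, x8=F

Set x0 = True.
Set x1 = False.
  then (x1 | ~x8) forces x8 = False.
Set x2 = False.
  then (x1 | x2 | ~x4) forces x4 = False.
  then (x3 | x4) forces x3 = True.
  then (x2 | ~x7 | x8) forces x7 = False.
  then (x2 | ~x3 | x5) forces x5 = True.
  then (x2 | ~x3 | x6) forces x6 = True.
All clauses satisfied.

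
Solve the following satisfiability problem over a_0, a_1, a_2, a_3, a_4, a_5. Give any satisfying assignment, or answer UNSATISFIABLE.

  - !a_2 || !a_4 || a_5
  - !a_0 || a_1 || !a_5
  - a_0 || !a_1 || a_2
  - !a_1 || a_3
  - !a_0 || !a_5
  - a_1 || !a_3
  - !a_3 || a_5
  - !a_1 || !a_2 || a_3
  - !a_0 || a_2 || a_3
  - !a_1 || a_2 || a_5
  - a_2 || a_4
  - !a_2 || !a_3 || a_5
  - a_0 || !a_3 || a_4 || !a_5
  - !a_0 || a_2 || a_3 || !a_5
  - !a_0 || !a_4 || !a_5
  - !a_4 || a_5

Set a_0 = False.
Set a_1 = False.
  then (a_1 || !a_3) forces a_3 = False.
Set a_2 = True.
Set a_4 = True.
  then (!a_2 || !a_4 || a_5) forces a_5 = True.
All clauses satisfied.

a_0: False; a_1: False; a_2: True; a_3: False; a_4: True; a_5: True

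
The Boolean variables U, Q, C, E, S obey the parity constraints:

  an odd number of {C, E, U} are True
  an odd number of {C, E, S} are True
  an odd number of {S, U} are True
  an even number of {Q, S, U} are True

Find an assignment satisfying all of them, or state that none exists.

No satisfying assignment exists.

Adding constraints 1, 2, 3 mod 2: every variable appears an even number of times on the left, so the left side is 0.
But the right sides sum to 1 (mod 2). 0 ≠ 1 — the system is inconsistent.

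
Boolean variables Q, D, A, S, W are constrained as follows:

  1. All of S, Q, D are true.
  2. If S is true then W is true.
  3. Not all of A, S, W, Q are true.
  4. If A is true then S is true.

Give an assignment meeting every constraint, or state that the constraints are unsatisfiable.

Q: True, D: True, A: False, S: True, W: True

  (1) {S, Q, D}: all 3 true ✓
  (2) S=T ⇒ W: T ✓
  (3) {A, S, W, Q}: 3/4 true — not all ✓
  (4) A=F ⇒ S: vacuous ✓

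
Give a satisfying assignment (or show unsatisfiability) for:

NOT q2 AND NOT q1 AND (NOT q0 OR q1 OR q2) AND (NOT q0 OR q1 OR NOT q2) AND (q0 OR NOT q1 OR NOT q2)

Unit clause (NOT q2) forces q2 = False.
Unit clause (NOT q1) forces q1 = False.
In (NOT q0 OR q1 OR q2) only NOT q0 is left, so q0 = False.
Check each clause:
  (NOT q2): NOT q2 holds.
  (NOT q1): NOT q1 holds.
  (NOT q0 OR q1 OR q2): NOT q0 holds.
  (NOT q0 OR q1 OR NOT q2): NOT q0 holds.
  (q0 OR NOT q1 OR NOT q2): NOT q1 holds.
All clauses satisfied.

q0: False, q1: False, q2: False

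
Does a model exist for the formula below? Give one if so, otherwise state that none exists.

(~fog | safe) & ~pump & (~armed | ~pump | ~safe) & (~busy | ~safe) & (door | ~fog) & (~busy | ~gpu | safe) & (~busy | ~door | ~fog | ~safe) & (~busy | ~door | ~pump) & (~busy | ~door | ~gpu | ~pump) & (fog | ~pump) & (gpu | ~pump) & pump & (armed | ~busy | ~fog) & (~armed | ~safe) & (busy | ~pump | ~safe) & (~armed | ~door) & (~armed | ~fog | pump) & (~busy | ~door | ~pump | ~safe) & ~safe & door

UNSATISFIABLE

Case pump = True:
  Clause (~pump) is falsified — contradiction.
Case pump = False:
  Clause (pump) is falsified — contradiction.
Both cases fail, so the formula is unsatisfiable.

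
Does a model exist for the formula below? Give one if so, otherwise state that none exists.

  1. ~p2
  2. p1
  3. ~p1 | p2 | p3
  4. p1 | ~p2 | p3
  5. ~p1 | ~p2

Unit clause (~p2) forces p2 = False.
Unit clause (p1) forces p1 = True.
In (~p1 | p2 | p3) only p3 is left, so p3 = True.
All clauses satisfied.

p1: True, p2: False, p3: True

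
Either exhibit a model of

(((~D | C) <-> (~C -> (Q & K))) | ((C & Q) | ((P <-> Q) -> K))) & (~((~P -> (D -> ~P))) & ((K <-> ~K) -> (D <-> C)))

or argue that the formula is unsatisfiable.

The conjunct ~((~P -> (D -> ~P))) is unsatisfiable on its own:
  P=F, D=F: evaluates to False.
  P=F, D=T: evaluates to False.
  P=T, D=F: evaluates to False.
  P=T, D=T: evaluates to False.
So the whole conjunction is unsatisfiable.

No satisfying assignment exists.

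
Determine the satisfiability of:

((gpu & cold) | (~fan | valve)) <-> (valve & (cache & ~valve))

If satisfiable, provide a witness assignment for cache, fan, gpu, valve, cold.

cache=T; fan=T; gpu=T; valve=F; cold=F

  ((gpu & cold) | (~fan | valve)) <-> (valve & (cache & ~valve)) = True
    (gpu & cold) | (~fan | valve) = False
      gpu & cold = False
      ~fan | valve = False
        ~fan = False
    valve & (cache & ~valve) = False
      cache & ~valve = True
        ~valve = True
The formula evaluates to True.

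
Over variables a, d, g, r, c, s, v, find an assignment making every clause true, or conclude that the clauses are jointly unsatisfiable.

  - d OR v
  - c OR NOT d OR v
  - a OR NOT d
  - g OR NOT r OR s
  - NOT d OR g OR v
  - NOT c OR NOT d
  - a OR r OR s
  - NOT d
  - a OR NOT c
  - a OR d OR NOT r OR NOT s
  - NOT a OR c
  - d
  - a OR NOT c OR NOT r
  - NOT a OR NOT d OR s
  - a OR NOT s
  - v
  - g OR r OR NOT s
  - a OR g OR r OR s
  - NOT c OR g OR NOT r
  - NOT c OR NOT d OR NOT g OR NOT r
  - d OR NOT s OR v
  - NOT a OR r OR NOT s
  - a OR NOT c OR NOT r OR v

Unsatisfiable

Case d = True:
  Clause (NOT d) is falsified — contradiction.
Case d = False:
  Clause (d) is falsified — contradiction.
Both cases fail, so the formula is unsatisfiable.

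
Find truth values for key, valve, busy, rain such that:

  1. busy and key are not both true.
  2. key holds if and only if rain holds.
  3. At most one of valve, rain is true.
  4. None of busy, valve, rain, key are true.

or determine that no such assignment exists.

key = False; valve = False; busy = False; rain = False

  (1) busy=F, key=F — not both ✓
  (2) key=F, rain=F — same ✓
  (3) {valve, rain}: 0 true — at most one ✓
  (4) {busy, valve, rain, key}: 0 true — none ✓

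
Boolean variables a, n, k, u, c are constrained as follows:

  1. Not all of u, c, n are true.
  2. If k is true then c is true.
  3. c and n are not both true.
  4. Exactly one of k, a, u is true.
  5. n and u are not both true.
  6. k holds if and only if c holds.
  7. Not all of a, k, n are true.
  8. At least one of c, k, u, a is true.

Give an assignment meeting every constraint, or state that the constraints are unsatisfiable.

a = False, n = False, k = False, u = True, c = False

  (1) {u, c, n}: 1/3 true — not all ✓
  (2) k=F ⇒ c: vacuous ✓
  (3) c=F, n=F — not both ✓
  (4) {k, a, u}: 1 true — exactly one ✓
  (5) n=F, u=T — not both ✓
  (6) k=F, c=F — same ✓
  (7) {a, k, n}: 0/3 true — not all ✓
  (8) {c, k, u, a}: 1 true — at least one ✓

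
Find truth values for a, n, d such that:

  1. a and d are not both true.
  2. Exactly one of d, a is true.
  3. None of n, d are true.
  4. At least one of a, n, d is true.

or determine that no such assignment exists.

a=T, n=F, d=F

  (1) a=T, d=F — not both ✓
  (2) {d, a}: 1 true — exactly one ✓
  (3) {n, d}: 0 true — none ✓
  (4) {a, n, d}: 1 true — at least one ✓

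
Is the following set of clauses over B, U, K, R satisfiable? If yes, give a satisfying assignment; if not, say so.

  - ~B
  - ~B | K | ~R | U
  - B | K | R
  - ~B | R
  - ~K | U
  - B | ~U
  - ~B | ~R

B=F; U=F; K=F; R=T

Unit clause (~B) forces B = False.
In (B | ~U) only ~U is left, so U = False.
In (~K | U) only ~K is left, so K = False.
In (B | K | R) only R is left, so R = True.
Check each clause:
  (~B): ~B holds.
  (~B | K | ~R | U): ~B holds.
  (B | K | R): R holds.
  (~B | R): ~B holds.
  (~K | U): ~K holds.
  (B | ~U): ~U holds.
  (~B | ~R): ~B holds.
All clauses satisfied.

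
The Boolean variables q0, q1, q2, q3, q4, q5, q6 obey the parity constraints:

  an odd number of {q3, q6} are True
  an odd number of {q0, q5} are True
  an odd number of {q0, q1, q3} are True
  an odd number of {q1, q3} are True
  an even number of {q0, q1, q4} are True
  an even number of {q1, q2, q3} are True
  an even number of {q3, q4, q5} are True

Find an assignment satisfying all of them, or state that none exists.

q0: False, q1: True, q2: True, q3: False, q4: True, q5: True, q6: True

{q3, q6}: 1 true → odd ✓
{q0, q5}: 1 true → odd ✓
{q0, q1, q3}: 1 true → odd ✓
{q1, q3}: 1 true → odd ✓
{q0, q1, q4}: 2 true → even ✓
{q1, q2, q3}: 2 true → even ✓
{q3, q4, q5}: 2 true → even ✓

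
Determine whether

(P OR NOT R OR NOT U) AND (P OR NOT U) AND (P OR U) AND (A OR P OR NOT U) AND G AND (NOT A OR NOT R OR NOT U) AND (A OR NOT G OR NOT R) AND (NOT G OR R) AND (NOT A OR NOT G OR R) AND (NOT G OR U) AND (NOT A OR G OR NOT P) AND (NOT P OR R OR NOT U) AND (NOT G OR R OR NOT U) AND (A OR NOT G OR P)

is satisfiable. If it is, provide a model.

Unsatisfiable

Case G = True:
  (NOT G OR R) forces R = True.
  (A OR NOT G OR NOT R) forces A = True.
  (NOT A OR NOT R OR NOT U) forces U = False.
  Clause (NOT G OR U) is falsified — contradiction.
Case G = False:
  Clause (G) is falsified — contradiction.
Both cases fail, so the formula is unsatisfiable.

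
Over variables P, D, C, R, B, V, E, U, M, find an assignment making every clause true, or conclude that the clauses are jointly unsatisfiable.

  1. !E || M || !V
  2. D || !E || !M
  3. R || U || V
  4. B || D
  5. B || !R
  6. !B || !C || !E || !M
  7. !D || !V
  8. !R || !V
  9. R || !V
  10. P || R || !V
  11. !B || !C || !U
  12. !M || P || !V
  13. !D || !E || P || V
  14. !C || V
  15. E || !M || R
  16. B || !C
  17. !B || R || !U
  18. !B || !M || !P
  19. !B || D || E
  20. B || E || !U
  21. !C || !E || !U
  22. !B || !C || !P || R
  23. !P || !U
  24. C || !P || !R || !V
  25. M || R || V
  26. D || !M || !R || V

Set P = False.
Set D = True.
  then (!D || !V) forces V = False.
  then (!D || !E || P || V) forces E = False.
  then (!C || V) forces C = False.
Try R = False:
  (R || U || V) forces U = True.
  (E || !M || R) forces M = False.
  clause (M || R || V) is falsified — backtrack.
So R = True.
  then (B || !R) forces B = True.
Set U = True.
Set M = False.
All clauses satisfied.

P: False, D: True, C: False, R: True, B: True, V: False, E: False, U: True, M: False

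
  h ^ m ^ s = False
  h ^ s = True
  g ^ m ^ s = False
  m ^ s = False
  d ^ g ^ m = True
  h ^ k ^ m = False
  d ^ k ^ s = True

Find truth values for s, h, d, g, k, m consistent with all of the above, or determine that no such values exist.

No satisfying assignment exists.

Adding constraints 2, 3, 4, 5, 6, 7 mod 2: every variable appears an even number of times on the left, so the left side is 0.
But the right sides sum to 1 (mod 2). 0 ≠ 1 — the system is inconsistent.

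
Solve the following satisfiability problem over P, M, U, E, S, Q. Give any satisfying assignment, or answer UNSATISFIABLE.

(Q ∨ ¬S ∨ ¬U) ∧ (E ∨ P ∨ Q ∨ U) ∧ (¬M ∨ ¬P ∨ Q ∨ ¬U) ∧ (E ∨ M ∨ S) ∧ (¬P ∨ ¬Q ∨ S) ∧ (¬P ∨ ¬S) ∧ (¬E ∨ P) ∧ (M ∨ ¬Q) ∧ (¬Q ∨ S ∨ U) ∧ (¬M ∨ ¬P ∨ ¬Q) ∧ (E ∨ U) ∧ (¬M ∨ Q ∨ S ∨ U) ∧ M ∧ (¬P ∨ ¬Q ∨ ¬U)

P = False; M = True; U = True; E = False; S = False; Q = False

Unit clause (M) forces M = True.
Try P = True:
  (¬P ∨ ¬S) forces S = False.
  (¬P ∨ ¬Q ∨ S) forces Q = False.
  (¬M ∨ ¬P ∨ Q ∨ ¬U) forces U = False.
  clause (¬M ∨ Q ∨ S ∨ U) is falsified — backtrack.
So P = False.
  then (¬E ∨ P) forces E = False.
  then (E ∨ U) forces U = True.
Set S = False.
Set Q = False.
All clauses satisfied.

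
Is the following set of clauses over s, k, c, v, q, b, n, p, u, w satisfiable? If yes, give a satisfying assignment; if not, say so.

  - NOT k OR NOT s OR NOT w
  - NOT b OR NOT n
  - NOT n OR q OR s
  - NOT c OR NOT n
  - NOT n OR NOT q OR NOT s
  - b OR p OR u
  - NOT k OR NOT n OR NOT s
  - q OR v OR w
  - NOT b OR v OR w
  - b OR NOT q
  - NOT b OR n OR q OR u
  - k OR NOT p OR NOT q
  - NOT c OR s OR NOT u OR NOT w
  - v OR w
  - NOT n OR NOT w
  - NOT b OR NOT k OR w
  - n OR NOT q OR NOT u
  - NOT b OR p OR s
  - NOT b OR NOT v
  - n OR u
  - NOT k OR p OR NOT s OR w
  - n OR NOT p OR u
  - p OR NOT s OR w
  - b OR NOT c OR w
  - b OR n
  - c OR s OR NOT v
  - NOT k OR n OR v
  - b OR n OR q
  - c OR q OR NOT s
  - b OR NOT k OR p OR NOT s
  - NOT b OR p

Set s = True.
Try k = True:
  (NOT k OR NOT s OR NOT w) forces w = False.
  (NOT k OR NOT n OR NOT s) forces n = False.
  (v OR w) forces v = True.
  (NOT b OR NOT k OR w) forces b = False.
  clause (b OR n) is falsified — backtrack.
So k = False.
Set c = True.
  then (NOT c OR NOT n) forces n = False.
  then (n OR u) forces u = True.
  then (b OR n) forces b = True.
  then (NOT b OR p) forces p = True.
  then (k OR NOT p OR NOT q) forces q = False.
  then (NOT b OR NOT v) forces v = False.
  then (q OR v OR w) forces w = True.
All clauses satisfied.

s = True, k = False, c = True, v = False, q = False, b = True, n = False, p = True, u = True, w = True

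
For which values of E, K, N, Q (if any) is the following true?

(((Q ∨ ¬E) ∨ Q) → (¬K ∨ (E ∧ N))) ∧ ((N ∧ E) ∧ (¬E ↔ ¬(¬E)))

The formula is unsatisfiable.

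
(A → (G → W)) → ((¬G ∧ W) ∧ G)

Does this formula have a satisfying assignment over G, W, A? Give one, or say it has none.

G: True, W: False, A: True

  (A → (G → W)) → ((¬G ∧ W) ∧ G) = True
    A → (G → W) = False
      G → W = False
    (¬G ∧ W) ∧ G = False
      ¬G ∧ W = False
        ¬G = False
The formula evaluates to True.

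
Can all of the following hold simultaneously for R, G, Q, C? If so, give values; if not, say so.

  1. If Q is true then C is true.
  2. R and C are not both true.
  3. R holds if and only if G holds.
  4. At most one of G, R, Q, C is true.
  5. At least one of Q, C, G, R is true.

R = False, G = False, Q = False, C = True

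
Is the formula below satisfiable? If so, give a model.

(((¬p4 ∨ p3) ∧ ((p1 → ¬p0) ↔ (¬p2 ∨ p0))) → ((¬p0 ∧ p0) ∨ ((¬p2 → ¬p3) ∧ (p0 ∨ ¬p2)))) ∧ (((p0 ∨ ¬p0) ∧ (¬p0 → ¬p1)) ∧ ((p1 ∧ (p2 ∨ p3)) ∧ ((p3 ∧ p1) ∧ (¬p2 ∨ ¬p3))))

p0: True; p1: True; p2: False; p3: True; p4: True

  ((¬p4 ∨ p3) ∧ ((p1 → ¬p0) ↔ (¬p2 ∨ p0))) → ((¬p0 ∧ p0) ∨ ((¬p2 → ¬p3) ∧ (p0 ∨ ¬p2))) = True
    (¬p4 ∨ p3) ∧ ((p1 → ¬p0) ↔ (¬p2 ∨ p0)) = False
      ¬p4 ∨ p3 = True
        ¬p4 = False
      (p1 → ¬p0) ↔ (¬p2 ∨ p0) = False
        p1 → ¬p0 = False
          ¬p0 = False
        ¬p2 ∨ p0 = True
          ¬p2 = True
    (¬p0 ∧ p0) ∨ ((¬p2 → ¬p3) ∧ (p0 ∨ ¬p2)) = False
      ¬p0 ∧ p0 = False
        ¬p0 = False
      (¬p2 → ¬p3) ∧ (p0 ∨ ¬p2) = False
        ¬p2 → ¬p3 = False
          ¬p2 = True
          ¬p3 = False
        p0 ∨ ¬p2 = True
          ¬p2 = True
  ((p0 ∨ ¬p0) ∧ (¬p0 → ¬p1)) ∧ ((p1 ∧ (p2 ∨ p3)) ∧ ((p3 ∧ p1) ∧ (¬p2 ∨ ¬p3))) = True
    (p0 ∨ ¬p0) ∧ (¬p0 → ¬p1) = True
      p0 ∨ ¬p0 = True
        ¬p0 = False
      ¬p0 → ¬p1 = True
        ¬p0 = False
        ¬p1 = False
    (p1 ∧ (p2 ∨ p3)) ∧ ((p3 ∧ p1) ∧ (¬p2 ∨ ¬p3)) = True
      p1 ∧ (p2 ∨ p3) = True
        p2 ∨ p3 = True
      (p3 ∧ p1) ∧ (¬p2 ∨ ¬p3) = True
        p3 ∧ p1 = True
        ¬p2 ∨ ¬p3 = True
          ¬p2 = True
          ¬p3 = False
Both conjuncts True, so the formula holds.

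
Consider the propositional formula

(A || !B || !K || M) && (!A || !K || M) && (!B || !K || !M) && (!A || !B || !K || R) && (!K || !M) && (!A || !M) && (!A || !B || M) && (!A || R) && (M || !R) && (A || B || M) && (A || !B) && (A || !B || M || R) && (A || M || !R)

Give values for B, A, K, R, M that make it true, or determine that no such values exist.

B=F, A=F, K=F, R=F, M=T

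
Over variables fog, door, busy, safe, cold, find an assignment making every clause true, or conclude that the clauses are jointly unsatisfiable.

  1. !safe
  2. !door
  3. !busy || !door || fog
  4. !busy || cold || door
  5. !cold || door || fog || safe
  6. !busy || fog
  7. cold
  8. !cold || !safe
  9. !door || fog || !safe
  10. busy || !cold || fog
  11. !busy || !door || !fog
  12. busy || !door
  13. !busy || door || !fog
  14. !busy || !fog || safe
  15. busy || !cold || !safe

fog = True; door = False; busy = False; safe = False; cold = True

Unit clause (!safe) forces safe = False.
Unit clause (!door) forces door = False.
Unit clause (cold) forces cold = True.
In (!cold || door || fog || safe) only fog is left, so fog = True.
In (!busy || door || !fog) only !busy is left, so busy = False.
All clauses satisfied.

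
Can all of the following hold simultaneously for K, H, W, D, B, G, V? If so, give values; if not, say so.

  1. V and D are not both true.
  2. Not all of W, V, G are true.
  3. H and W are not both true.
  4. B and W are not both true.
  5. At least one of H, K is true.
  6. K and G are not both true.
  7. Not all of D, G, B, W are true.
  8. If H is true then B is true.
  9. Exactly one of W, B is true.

K = True, H = False, W = False, D = True, B = True, G = False, V = False

  (1) V=F, D=T — not both ✓
  (2) {W, V, G}: 0/3 true — not all ✓
  (3) H=F, W=F — not both ✓
  (4) B=T, W=F — not both ✓
  (5) {H, K}: 1 true — at least one ✓
  (6) K=T, G=F — not both ✓
  (7) {D, G, B, W}: 2/4 true — not all ✓
  (8) H=F ⇒ B: vacuous ✓
  (9) {W, B}: 1 true — exactly one ✓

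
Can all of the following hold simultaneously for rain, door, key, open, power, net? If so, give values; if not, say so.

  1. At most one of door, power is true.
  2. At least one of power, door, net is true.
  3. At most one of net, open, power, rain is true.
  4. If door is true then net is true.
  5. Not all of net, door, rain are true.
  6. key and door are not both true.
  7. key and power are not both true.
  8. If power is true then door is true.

rain = False; door = True; key = False; open = False; power = False; net = True

  (1) {door, power}: 1 true — at most one ✓
  (2) {power, door, net}: 2 true — at least one ✓
  (3) {net, open, power, rain}: 1 true — at most one ✓
  (4) door=T ⇒ net: T ✓
  (5) {net, door, rain}: 2/3 true — not all ✓
  (6) key=F, door=T — not both ✓
  (7) key=F, power=F — not both ✓
  (8) power=F ⇒ door: vacuous ✓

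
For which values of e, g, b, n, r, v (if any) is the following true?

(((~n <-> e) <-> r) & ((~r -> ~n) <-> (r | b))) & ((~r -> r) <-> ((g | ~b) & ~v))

e=F, g=T, b=T, n=T, r=T, v=F

  ((~n <-> e) <-> r) & ((~r -> ~n) <-> (r | b)) = True
    (~n <-> e) <-> r = True
      ~n <-> e = True
        ~n = False
    (~r -> ~n) <-> (r | b) = True
      ~r -> ~n = True
        ~r = False
        ~n = False
      r | b = True
  (~r -> r) <-> ((g | ~b) & ~v) = True
    ~r -> r = True
      ~r = False
    (g | ~b) & ~v = True
      g | ~b = True
        ~b = False
      ~v = True
Both conjuncts True, so the formula holds.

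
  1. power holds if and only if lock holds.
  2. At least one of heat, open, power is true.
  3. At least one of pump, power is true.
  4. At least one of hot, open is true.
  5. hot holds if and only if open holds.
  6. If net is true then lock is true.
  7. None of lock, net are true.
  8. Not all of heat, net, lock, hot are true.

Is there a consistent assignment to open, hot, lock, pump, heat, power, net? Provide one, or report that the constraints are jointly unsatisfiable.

open = True; hot = True; lock = False; pump = True; heat = True; power = False; net = False

  (1) power=F, lock=F — same ✓
  (2) {heat, open, power}: 2 true — at least one ✓
  (3) {pump, power}: 1 true — at least one ✓
  (4) {hot, open}: 2 true — at least one ✓
  (5) hot=T, open=T — same ✓
  (6) net=F ⇒ lock: vacuous ✓
  (7) {lock, net}: 0 true — none ✓
  (8) {heat, net, lock, hot}: 2/4 true — not all ✓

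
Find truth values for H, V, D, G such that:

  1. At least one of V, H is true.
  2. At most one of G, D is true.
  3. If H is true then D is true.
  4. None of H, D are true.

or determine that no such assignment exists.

H = False; V = True; D = False; G = True

  (1) {V, H}: 1 true — at least one ✓
  (2) {G, D}: 1 true — at most one ✓
  (3) H=F ⇒ D: vacuous ✓
  (4) {H, D}: 0 true — none ✓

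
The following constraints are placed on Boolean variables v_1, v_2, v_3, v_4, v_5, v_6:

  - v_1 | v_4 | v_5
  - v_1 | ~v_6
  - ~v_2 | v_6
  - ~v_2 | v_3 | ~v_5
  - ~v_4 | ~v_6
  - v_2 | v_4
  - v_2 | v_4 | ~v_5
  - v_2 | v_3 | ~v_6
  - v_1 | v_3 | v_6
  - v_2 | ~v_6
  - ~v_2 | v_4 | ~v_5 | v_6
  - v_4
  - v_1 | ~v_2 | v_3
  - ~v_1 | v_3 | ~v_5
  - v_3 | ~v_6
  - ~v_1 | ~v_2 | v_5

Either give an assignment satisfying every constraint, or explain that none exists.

Unit clause (v_4) forces v_4 = True.
In (~v_4 | ~v_6) only ~v_6 is left, so v_6 = False.
In (~v_2 | v_6) only ~v_2 is left, so v_2 = False.
Set v_1 = True.
Set v_3 = True.
Set v_5 = True.
All clauses satisfied.

v_1=T, v_2=F, v_3=T, v_4=T, v_5=T, v_6=F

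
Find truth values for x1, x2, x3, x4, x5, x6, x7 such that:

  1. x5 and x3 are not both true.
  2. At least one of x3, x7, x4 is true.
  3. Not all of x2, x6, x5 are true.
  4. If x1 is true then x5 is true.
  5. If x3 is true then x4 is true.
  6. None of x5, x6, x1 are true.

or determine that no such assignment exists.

x1: False; x2: True; x3: False; x4: False; x5: False; x6: False; x7: True

  (1) x5=F, x3=F — not both ✓
  (2) {x3, x7, x4}: 1 true — at least one ✓
  (3) {x2, x6, x5}: 1/3 true — not all ✓
  (4) x1=F ⇒ x5: vacuous ✓
  (5) x3=F ⇒ x4: vacuous ✓
  (6) {x5, x6, x1}: 0 true — none ✓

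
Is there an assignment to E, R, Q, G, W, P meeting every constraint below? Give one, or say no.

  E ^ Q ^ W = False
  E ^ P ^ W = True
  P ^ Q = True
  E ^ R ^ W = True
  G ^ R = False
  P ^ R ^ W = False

E: True; R: False; Q: True; G: False; W: False; P: False

E ^ Q ^ W = T ^ T ^ F = False ✓
E ^ P ^ W = T ^ F ^ F = True ✓
P ^ Q = F ^ T = True ✓
E ^ R ^ W = T ^ F ^ F = True ✓
G ^ R = F ^ F = False ✓
P ^ R ^ W = F ^ F ^ F = False ✓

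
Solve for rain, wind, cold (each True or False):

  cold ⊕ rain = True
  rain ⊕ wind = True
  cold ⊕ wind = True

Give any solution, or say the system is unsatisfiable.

Unsatisfiable

Adding constraints 1, 2, 3 mod 2: every variable appears an even number of times on the left, so the left side is 0.
But the right sides sum to 1 (mod 2). 0 ≠ 1 — the system is inconsistent.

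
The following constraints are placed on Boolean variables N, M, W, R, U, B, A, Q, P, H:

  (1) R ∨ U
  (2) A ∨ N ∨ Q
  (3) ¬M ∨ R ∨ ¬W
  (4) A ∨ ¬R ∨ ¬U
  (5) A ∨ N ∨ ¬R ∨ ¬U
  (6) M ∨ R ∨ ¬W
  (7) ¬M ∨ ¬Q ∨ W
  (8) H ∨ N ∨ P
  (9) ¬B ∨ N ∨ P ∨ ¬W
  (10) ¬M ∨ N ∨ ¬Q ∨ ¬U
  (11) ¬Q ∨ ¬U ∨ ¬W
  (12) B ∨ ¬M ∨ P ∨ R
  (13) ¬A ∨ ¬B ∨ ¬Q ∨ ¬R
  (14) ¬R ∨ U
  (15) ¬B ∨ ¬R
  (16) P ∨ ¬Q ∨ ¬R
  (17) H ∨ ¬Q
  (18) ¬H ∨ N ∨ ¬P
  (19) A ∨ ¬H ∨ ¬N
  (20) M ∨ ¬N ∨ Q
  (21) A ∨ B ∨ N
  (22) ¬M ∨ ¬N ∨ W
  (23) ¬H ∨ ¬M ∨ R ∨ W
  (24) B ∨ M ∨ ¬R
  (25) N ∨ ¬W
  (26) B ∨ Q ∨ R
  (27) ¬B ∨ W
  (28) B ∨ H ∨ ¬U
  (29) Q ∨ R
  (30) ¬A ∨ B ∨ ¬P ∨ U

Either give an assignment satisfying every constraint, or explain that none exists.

Set N = False.
  then (N ∨ ¬W) forces W = False.
  then (¬B ∨ W) forces B = False.
  then (A ∨ B ∨ N) forces A = True.
Set M = True.
  then (¬M ∨ ¬Q ∨ W) forces Q = False.
  then (B ∨ Q ∨ R) forces R = True.
  then (¬R ∨ U) forces U = True.
  then (B ∨ H ∨ ¬U) forces H = True.
  then (¬H ∨ N ∨ ¬P) forces P = False.
All clauses satisfied.

N=F, M=T, W=F, R=T, U=T, B=F, A=T, Q=F, P=F, H=T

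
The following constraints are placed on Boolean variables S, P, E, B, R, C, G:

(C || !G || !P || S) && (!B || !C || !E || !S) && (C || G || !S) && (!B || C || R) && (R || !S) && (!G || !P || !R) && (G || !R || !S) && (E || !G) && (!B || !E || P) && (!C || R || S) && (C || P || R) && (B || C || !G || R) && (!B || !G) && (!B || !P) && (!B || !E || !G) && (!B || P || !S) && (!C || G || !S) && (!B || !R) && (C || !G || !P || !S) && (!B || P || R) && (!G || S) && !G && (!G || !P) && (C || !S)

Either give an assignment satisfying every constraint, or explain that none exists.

S = False, P = False, E = True, B = False, R = True, C = True, G = False

Unit clause (!G) forces G = False.
Try S = True:
  (C || G || !S) forces C = True.
  clause (!C || G || !S) is falsified — backtrack.
So S = False.
Set P = False.
Set E = True.
  then (!B || !E || P) forces B = False.
Set R = True.
Set C = True.
All clauses satisfied.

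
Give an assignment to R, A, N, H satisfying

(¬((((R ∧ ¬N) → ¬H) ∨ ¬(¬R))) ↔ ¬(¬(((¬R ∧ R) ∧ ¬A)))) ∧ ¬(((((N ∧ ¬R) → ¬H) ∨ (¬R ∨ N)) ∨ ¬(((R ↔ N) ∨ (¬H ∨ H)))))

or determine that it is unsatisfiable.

The formula is unsatisfiable.

The conjunct ¬(((((N ∧ ¬R) → ¬H) ∨ (¬R ∨ N)) ∨ ¬(((R ↔ N) ∨ (¬H ∨ H))))) is unsatisfiable on its own:
  R=F, N=F, H=F: evaluates to False.
  R=F, N=F, H=T: evaluates to False.
  R=F, N=T, H=F: evaluates to False.
  R=F, N=T, H=T: evaluates to False.
  R=T, N=F, H=F: evaluates to False.
  R=T, N=F, H=T: evaluates to False.
  R=T, N=T, H=F: evaluates to False.
  R=T, N=T, H=T: evaluates to False.
So the whole conjunction is unsatisfiable.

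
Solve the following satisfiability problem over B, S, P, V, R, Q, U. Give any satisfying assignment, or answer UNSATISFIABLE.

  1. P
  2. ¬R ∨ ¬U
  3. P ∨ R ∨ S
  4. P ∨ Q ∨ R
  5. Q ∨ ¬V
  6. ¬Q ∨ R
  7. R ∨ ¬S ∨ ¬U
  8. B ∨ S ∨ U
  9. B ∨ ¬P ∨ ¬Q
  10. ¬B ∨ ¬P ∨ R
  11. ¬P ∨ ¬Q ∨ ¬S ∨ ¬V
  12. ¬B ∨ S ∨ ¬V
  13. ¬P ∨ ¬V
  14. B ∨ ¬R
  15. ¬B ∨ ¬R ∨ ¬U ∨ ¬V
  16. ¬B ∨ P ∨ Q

Unit clause (P) forces P = True.
In (¬P ∨ ¬V) only ¬V is left, so V = False.
Set B = False.
  then (B ∨ ¬P ∨ ¬Q) forces Q = False.
  then (B ∨ ¬R) forces R = False.
Set S = True.
  then (R ∨ ¬S ∨ ¬U) forces U = False.
All clauses satisfied.

B = False, S = True, P = True, V = False, R = False, Q = False, U = False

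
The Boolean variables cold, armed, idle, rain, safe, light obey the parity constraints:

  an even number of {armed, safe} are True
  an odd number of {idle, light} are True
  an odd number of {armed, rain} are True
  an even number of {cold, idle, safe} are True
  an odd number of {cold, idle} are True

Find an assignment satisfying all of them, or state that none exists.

cold = True, armed = True, idle = False, rain = False, safe = True, light = True

{armed, safe}: 2 true → even ✓
{idle, light}: 1 true → odd ✓
{armed, rain}: 1 true → odd ✓
{cold, idle, safe}: 2 true → even ✓
{cold, idle}: 1 true → odd ✓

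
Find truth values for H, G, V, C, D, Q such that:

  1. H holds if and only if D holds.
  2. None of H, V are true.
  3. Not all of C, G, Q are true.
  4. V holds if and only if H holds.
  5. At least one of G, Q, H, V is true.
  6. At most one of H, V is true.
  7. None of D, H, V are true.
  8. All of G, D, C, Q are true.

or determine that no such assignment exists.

No satisfying assignment exists.

Case D = True:
  Constraint (7) is violated (D=T) — contradiction.
Case D = False:
  Constraint (8) is violated (D=F) — contradiction.
Both cases fail — unsatisfiable.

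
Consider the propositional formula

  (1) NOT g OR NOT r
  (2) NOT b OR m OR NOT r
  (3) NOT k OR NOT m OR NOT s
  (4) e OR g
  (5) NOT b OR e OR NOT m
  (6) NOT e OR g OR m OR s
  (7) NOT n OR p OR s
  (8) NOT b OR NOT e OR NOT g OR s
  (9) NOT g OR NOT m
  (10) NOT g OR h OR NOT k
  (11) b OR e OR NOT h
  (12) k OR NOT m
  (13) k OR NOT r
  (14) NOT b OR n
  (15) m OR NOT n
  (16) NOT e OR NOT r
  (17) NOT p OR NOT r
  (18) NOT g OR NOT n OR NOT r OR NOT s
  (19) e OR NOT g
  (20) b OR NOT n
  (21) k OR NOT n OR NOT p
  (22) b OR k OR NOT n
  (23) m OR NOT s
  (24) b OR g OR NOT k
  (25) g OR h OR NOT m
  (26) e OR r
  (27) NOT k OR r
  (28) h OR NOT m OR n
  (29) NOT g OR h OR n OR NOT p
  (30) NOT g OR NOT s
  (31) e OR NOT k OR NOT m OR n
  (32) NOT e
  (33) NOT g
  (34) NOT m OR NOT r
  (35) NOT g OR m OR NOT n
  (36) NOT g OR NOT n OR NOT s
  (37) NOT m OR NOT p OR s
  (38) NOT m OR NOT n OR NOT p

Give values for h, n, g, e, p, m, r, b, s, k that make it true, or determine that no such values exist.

Unsatisfiable — no assignment works.

Case g = True:
  Clause (NOT g) is falsified — contradiction.
Case g = False:
  (e OR g) forces e = True.
  Clause (NOT e) is falsified — contradiction.
Both cases fail, so the formula is unsatisfiable.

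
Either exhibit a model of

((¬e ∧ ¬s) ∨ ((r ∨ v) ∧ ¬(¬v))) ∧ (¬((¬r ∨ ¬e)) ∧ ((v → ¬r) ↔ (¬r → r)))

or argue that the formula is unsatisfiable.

Case r = True: the formula simplifies to ((¬e ∧ ¬s) ∨ ¬(¬v)) ∧ (¬(¬e) ∧ ¬v).
  e = True: simplifies to ¬(¬v) ∧ ¬v.
    v = True: the conjunct ¬v is False.
    v = False: the conjunct ¬(¬v) becomes ¬(¬False) = False.
  e = False: the conjunct ¬(¬e) becomes ¬(¬False) = False.
Case r = False: the conjunct ¬((¬r ∨ ¬e)) becomes ¬((True ∨ ¬e)) = False.
Both cases fail — unsatisfiable.

Unsatisfiable — no assignment works.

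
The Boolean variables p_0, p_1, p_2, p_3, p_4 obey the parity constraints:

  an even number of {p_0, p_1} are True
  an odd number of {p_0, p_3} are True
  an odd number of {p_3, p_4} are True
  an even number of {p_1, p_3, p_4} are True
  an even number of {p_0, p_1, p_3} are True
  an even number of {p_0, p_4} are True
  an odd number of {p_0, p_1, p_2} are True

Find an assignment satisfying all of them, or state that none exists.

p_0: True, p_1: True, p_2: True, p_3: False, p_4: True

{p_0, p_1}: 2 true → even ✓
{p_0, p_3}: 1 true → odd ✓
{p_3, p_4}: 1 true → odd ✓
{p_1, p_3, p_4}: 2 true → even ✓
{p_0, p_1, p_3}: 2 true → even ✓
{p_0, p_4}: 2 true → even ✓
{p_0, p_1, p_2}: 3 true → odd ✓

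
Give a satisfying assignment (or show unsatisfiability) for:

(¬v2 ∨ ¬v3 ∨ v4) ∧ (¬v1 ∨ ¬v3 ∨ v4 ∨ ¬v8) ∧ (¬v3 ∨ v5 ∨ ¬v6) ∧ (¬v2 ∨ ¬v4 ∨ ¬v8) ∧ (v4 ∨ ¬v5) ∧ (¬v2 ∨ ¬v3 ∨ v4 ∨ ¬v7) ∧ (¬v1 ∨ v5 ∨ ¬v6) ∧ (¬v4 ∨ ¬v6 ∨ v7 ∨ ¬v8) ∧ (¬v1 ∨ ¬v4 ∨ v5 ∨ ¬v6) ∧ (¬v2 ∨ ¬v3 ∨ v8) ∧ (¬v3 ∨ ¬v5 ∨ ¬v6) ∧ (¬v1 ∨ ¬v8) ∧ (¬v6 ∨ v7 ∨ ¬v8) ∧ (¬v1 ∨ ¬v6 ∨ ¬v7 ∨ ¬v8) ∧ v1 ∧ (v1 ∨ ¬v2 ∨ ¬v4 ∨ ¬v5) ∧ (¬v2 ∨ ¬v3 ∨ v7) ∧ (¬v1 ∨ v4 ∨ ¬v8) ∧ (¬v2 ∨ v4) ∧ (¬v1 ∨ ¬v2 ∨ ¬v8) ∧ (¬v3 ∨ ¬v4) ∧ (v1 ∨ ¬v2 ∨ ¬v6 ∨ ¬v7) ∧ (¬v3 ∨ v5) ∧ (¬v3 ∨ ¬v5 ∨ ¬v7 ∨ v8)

v1 = True; v2 = False; v3 = False; v4 = True; v5 = True; v6 = True; v7 = False; v8 = False

Unit clause (v1) forces v1 = True.
In (¬v1 ∨ ¬v8) only ¬v8 is left, so v8 = False.
Set v2 = False.
Try v3 = True:
  (¬v3 ∨ ¬v4) forces v4 = False.
  (v4 ∨ ¬v5) forces v5 = False.
  clause (¬v3 ∨ v5) is falsified — backtrack.
So v3 = False.
Set v4 = True.
Set v5 = True.
Set v6 = True.
Set v7 = False.
All clauses satisfied.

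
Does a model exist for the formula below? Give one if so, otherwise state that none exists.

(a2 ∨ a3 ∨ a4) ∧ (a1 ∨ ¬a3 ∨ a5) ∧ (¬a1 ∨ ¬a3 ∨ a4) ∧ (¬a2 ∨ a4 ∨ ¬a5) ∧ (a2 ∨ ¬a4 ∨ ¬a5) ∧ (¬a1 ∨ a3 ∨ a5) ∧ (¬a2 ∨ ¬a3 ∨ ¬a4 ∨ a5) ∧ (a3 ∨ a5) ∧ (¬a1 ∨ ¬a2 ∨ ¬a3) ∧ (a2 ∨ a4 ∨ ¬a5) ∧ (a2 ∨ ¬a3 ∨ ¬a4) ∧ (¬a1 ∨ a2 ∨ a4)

a1=F, a2=T, a3=T, a4=T, a5=T

Set a1 = False.
Set a2 = True.
Set a3 = True.
  then (a1 ∨ ¬a3 ∨ a5) forces a5 = True.
  then (¬a2 ∨ a4 ∨ ¬a5) forces a4 = True.
All clauses satisfied.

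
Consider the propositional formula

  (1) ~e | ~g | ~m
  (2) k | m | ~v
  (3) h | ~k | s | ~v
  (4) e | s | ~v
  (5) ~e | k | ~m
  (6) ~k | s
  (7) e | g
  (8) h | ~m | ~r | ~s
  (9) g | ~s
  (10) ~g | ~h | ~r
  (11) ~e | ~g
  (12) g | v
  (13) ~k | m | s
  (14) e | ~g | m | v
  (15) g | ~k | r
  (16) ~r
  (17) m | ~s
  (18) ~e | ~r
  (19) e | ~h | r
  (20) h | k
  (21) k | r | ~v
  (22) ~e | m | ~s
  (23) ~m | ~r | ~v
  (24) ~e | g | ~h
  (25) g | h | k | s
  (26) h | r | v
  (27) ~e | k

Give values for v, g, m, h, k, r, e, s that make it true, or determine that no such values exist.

v = True, g = True, m = True, h = False, k = True, r = False, e = False, s = True

Unit clause (~r) forces r = False.
Try v = False:
  (g | v) forces g = True.
  (~e | ~g) forces e = False.
  (e | ~g | m | v) forces m = True.
  (e | ~h | r) forces h = False.
  clause (h | r | v) is falsified — backtrack.
So v = True.
  then (k | r | ~v) forces k = True.
  then (~k | s) forces s = True.
  then (g | ~s) forces g = True.
  then (~e | ~g) forces e = False.
  then (m | ~s) forces m = True.
  then (e | ~h | r) forces h = False.
All clauses satisfied.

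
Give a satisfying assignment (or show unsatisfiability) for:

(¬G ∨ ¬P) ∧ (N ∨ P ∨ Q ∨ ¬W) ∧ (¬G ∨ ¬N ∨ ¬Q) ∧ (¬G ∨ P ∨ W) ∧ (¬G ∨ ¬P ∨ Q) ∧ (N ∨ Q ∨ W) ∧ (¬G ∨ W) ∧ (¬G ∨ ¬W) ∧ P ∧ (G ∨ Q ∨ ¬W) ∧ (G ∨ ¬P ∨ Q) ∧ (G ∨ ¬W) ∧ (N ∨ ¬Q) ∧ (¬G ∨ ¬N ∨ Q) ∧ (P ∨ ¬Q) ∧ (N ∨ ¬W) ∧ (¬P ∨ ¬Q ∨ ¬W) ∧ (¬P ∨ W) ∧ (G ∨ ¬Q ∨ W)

No satisfying assignment exists.

Case W = True:
  (¬G ∨ ¬W) forces G = False.
  Clause (G ∨ ¬W) is falsified — contradiction.
Case W = False:
  (¬G ∨ W) forces G = False.
  (P) forces P = True.
  Clause (¬P ∨ W) is falsified — contradiction.
Both cases fail, so the formula is unsatisfiable.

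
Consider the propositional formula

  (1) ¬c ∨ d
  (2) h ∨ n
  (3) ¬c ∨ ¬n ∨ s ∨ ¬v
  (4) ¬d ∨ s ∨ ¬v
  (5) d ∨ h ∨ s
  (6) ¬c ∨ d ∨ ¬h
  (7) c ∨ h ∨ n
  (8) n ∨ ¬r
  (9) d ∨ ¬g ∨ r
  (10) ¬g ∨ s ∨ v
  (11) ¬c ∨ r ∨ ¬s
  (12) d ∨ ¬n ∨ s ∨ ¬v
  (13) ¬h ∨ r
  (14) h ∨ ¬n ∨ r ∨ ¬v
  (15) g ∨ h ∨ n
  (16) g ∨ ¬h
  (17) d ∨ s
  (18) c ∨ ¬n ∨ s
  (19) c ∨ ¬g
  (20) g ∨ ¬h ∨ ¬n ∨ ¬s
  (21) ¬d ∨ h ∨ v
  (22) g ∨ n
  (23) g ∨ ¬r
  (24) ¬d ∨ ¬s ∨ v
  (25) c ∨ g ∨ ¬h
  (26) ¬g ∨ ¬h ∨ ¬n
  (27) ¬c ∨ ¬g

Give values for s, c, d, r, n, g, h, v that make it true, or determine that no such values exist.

Set s = True.
Try c = True:
  (¬c ∨ d) forces d = True.
  (¬c ∨ r ∨ ¬s) forces r = True.
  (n ∨ ¬r) forces n = True.
  (g ∨ ¬r) forces g = True.
  clause (¬c ∨ ¬g) is falsified — backtrack.
So c = False.
  then (c ∨ ¬g) forces g = False.
  then (g ∨ n) forces n = True.
  then (g ∨ ¬r) forces r = False.
  then (c ∨ g ∨ ¬h) forces h = False.
  then (h ∨ ¬n ∨ r ∨ ¬v) forces v = False.
  then (¬d ∨ h ∨ v) forces d = False.
All clauses satisfied.

s=T, c=F, d=F, r=F, n=T, g=F, h=F, v=F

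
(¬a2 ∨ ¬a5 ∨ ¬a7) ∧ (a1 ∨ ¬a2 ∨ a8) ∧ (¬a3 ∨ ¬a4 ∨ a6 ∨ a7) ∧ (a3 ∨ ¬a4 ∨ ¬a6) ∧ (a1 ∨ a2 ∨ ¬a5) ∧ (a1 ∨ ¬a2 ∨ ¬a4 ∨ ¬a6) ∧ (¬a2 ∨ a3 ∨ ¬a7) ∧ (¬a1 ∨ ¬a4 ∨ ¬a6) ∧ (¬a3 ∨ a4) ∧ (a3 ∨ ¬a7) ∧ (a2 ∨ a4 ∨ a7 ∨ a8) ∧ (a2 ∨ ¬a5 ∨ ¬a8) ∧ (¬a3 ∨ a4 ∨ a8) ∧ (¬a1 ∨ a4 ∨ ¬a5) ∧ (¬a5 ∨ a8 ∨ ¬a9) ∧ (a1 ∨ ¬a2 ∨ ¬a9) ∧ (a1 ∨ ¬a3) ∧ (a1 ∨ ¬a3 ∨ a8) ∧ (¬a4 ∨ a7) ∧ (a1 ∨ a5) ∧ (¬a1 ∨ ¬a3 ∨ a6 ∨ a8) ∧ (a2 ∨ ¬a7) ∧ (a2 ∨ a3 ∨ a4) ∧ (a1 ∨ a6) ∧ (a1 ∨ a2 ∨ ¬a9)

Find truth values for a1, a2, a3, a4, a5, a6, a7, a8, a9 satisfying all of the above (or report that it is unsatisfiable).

Set a1 = True.
Set a2 = True.
Set a3 = True.
  then (¬a3 ∨ a4) forces a4 = True.
  then (¬a4 ∨ a7) forces a7 = True.
  then (¬a2 ∨ ¬a5 ∨ ¬a7) forces a5 = False.
  then (¬a1 ∨ ¬a4 ∨ ¬a6) forces a6 = False.
  then (¬a1 ∨ ¬a3 ∨ a6 ∨ a8) forces a8 = True.
Set a9 = False.
All clauses satisfied.

a1 = True, a2 = True, a3 = True, a4 = True, a5 = False, a6 = False, a7 = True, a8 = True, a9 = False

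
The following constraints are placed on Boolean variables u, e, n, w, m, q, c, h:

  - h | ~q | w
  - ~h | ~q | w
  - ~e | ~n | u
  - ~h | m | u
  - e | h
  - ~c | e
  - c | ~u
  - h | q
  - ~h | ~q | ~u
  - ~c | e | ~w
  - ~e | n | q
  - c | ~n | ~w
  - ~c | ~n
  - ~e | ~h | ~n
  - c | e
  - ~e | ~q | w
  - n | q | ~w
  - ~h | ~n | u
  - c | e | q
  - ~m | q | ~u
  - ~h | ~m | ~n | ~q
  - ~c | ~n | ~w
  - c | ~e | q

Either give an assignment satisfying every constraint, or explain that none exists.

Set u = True.
  then (c | ~u) forces c = True.
  then (~c | ~n) forces n = False.
  then (~c | e) forces e = True.
  then (~e | n | q) forces q = True.
  then (~e | ~q | w) forces w = True.
  then (~h | ~q | ~u) forces h = False.
Set m = True.
All clauses satisfied.

u=T, e=T, n=F, w=T, m=T, q=T, c=T, h=F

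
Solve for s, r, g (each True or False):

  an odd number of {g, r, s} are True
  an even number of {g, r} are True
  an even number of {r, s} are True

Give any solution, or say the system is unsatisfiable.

s = True; r = True; g = True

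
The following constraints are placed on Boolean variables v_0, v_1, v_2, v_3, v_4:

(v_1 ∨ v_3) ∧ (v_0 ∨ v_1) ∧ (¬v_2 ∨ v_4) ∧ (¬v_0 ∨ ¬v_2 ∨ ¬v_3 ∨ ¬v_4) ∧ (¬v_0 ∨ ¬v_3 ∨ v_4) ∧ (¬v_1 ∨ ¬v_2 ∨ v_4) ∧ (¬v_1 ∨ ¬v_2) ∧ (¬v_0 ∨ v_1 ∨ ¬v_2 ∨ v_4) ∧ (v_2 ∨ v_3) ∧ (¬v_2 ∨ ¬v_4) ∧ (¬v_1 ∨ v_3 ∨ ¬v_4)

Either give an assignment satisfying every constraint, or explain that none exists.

v_0 = True; v_1 = False; v_2 = False; v_3 = True; v_4 = True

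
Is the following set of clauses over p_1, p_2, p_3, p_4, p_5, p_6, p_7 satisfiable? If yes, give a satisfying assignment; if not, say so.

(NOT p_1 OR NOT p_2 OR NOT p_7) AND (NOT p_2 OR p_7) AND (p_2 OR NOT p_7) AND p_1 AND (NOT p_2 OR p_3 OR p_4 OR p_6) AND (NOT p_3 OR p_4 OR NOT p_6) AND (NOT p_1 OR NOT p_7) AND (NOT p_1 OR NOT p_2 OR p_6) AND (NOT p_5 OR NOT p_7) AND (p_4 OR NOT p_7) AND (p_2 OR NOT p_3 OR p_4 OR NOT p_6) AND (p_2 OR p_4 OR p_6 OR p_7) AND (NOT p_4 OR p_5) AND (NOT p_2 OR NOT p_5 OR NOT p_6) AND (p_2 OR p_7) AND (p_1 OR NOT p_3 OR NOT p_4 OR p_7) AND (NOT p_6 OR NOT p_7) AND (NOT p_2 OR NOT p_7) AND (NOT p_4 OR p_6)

Unsatisfiable — no assignment works.

Case p_1 = True:
  (NOT p_1 OR NOT p_7) forces p_7 = False.
  (NOT p_2 OR p_7) forces p_2 = False.
  Clause (p_2 OR p_7) is falsified — contradiction.
Case p_1 = False:
  Clause (p_1) is falsified — contradiction.
Both cases fail, so the formula is unsatisfiable.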